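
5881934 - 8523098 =-2641164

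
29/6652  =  29/6652 = 0.00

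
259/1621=259/1621 =0.16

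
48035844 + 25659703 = 73695547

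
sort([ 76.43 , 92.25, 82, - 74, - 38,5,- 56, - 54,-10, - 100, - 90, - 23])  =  [ - 100, - 90 , - 74,-56,-54, - 38, - 23, - 10, 5, 76.43,82 , 92.25] 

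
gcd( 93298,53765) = 1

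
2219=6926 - 4707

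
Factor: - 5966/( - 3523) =2^1*13^ (  -  1)*19^1*157^1*271^(- 1 )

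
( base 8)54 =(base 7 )62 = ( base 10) 44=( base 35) 19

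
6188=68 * 91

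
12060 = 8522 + 3538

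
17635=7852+9783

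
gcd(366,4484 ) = 2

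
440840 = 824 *535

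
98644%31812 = 3208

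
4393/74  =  4393/74 = 59.36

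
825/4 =825/4 = 206.25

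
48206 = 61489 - 13283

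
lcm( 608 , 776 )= 58976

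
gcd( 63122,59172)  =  2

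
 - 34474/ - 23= 1498 + 20/23 = 1498.87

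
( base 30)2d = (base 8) 111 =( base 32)29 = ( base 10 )73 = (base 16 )49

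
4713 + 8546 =13259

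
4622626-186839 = 4435787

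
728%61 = 57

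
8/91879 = 8/91879 = 0.00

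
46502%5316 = 3974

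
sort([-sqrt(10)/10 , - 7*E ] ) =[-7 * E,-sqrt( 10 ) /10 ]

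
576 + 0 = 576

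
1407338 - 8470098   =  - 7062760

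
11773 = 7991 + 3782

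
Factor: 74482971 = 3^1* 1021^1*24317^1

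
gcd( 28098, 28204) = 2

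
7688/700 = 10 + 172/175 =10.98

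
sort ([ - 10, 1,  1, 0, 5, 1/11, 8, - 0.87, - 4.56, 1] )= [ - 10, - 4.56, - 0.87, 0,  1/11,1, 1 , 1, 5, 8] 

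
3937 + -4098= -161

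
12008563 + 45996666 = 58005229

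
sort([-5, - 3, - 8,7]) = [ - 8, - 5, - 3 , 7]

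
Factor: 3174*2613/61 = 2^1 * 3^2*13^1*23^2*61^ ( - 1 )*67^1=8293662/61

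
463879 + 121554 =585433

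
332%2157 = 332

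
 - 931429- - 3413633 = 2482204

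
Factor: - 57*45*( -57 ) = 146205 = 3^4*5^1*19^2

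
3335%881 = 692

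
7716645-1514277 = 6202368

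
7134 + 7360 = 14494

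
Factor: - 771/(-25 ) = 3^1*5^( - 2 )*257^1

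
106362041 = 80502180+25859861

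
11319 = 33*343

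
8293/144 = 57 + 85/144 = 57.59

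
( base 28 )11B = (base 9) 1114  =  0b1100110111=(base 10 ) 823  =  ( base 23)1CI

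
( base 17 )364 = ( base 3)1100001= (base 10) 973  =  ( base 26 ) 1bb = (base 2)1111001101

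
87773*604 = 53014892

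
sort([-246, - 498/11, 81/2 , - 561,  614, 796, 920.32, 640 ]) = [ - 561,-246,-498/11, 81/2,614 , 640,796, 920.32]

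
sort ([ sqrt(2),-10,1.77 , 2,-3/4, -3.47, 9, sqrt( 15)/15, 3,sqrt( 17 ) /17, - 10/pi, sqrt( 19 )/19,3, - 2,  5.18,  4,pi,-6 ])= [ - 10, - 6, - 3.47,-10/pi , - 2,  -  3/4, sqrt(19)/19, sqrt( 17)/17, sqrt ( 15 )/15, sqrt(2), 1.77, 2, 3 , 3,pi,  4, 5.18, 9 ]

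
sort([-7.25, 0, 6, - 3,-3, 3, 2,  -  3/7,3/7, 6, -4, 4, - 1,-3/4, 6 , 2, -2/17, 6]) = [ - 7.25, - 4, - 3, - 3, - 1, - 3/4, - 3/7, - 2/17, 0 , 3/7, 2, 2,3,4, 6,  6,6 , 6 ] 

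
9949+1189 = 11138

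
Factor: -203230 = - 2^1*5^1*20323^1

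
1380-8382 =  - 7002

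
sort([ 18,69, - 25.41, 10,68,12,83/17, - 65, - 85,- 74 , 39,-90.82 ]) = [-90.82, - 85, - 74, - 65,  -  25.41, 83/17, 10,12,18, 39,68,69]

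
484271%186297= 111677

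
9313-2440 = 6873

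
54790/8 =6848 + 3/4  =  6848.75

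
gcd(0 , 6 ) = 6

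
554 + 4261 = 4815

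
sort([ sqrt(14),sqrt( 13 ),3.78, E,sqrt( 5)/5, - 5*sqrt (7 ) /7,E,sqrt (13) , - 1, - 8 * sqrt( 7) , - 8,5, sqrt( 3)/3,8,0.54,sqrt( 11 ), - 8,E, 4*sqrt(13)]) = [-8 * sqrt( 7 ), - 8, - 8, - 5*sqrt( 7)/7 , - 1,sqrt(5)/5, 0.54,sqrt ( 3)/3,E, E,E,sqrt( 11 ),sqrt( 13 ), sqrt( 13) , sqrt( 14 ), 3.78,  5, 8,4*sqrt(13 )]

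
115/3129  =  115/3129=0.04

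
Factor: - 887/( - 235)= 5^( - 1 ) * 47^ ( - 1 )*887^1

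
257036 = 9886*26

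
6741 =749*9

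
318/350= 159/175 = 0.91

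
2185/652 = 3 + 229/652 = 3.35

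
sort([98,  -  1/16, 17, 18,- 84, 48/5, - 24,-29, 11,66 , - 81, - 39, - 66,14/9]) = [-84, - 81, - 66, - 39,  -  29, - 24, - 1/16, 14/9, 48/5,11,17, 18, 66, 98 ]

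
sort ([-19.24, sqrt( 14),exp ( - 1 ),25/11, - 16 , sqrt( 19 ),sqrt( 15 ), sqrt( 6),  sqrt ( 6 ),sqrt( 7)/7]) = [ -19.24,  -  16,exp( - 1 ),sqrt( 7 )/7,25/11, sqrt( 6) , sqrt( 6),sqrt( 14),sqrt( 15),sqrt( 19)]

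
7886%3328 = 1230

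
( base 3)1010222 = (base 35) NV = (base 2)1101000100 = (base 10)836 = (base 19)260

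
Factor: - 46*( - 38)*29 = 50692  =  2^2*19^1*23^1*29^1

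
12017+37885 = 49902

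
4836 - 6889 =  - 2053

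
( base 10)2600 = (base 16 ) a28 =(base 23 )4L1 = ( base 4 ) 220220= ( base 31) 2lr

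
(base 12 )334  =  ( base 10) 472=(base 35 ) dh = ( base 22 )la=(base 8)730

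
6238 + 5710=11948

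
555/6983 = 555/6983  =  0.08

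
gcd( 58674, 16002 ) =5334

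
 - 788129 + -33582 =-821711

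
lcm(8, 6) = 24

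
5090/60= 84+5/6 = 84.83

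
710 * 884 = 627640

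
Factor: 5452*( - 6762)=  - 2^3 * 3^1*7^2*23^1*29^1*47^1 = -  36866424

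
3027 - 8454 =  - 5427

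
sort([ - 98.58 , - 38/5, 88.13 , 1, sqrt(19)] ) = [ -98.58 ,-38/5,  1,sqrt(19), 88.13]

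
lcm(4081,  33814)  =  236698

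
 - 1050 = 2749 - 3799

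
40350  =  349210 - 308860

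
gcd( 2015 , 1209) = 403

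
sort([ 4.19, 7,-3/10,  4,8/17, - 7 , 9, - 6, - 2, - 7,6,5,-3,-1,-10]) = [ - 10, - 7,-7, - 6,- 3, - 2,-1,-3/10,8/17,4, 4.19, 5, 6,  7,9]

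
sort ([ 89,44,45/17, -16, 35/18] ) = [  -  16, 35/18, 45/17,44,89 ] 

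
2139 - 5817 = -3678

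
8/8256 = 1/1032= 0.00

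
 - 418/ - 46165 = 418/46165 = 0.01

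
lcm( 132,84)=924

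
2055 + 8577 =10632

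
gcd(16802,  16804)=2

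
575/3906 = 575/3906 = 0.15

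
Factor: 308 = 2^2*7^1*11^1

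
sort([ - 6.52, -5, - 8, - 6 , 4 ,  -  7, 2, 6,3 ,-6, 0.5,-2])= [ - 8, - 7, - 6.52,  -  6, - 6,-5,-2, 0.5, 2, 3 , 4,6]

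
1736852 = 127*13676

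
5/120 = 1/24 = 0.04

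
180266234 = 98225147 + 82041087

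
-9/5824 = -1 + 5815/5824 = - 0.00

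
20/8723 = 20/8723 = 0.00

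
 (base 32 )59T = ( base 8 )12475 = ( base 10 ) 5437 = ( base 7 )21565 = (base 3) 21110101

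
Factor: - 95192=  - 2^3*73^1 * 163^1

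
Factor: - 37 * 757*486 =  - 13612374  =  -2^1*3^5*37^1*757^1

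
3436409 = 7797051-4360642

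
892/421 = 2 +50/421=2.12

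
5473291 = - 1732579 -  - 7205870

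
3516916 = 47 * 74828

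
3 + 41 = 44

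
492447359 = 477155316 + 15292043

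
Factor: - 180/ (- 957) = 60/319 =2^2*3^1*5^1*11^( - 1)*29^( - 1 )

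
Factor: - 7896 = -2^3*3^1*7^1*47^1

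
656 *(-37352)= -24502912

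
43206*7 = 302442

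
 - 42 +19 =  - 23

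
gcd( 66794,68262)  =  734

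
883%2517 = 883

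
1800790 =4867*370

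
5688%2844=0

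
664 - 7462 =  - 6798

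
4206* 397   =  1669782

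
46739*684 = 31969476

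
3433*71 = 243743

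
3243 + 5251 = 8494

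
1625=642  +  983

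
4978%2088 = 802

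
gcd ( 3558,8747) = 1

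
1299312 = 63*20624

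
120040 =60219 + 59821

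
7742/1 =7742=7742.00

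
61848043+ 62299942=124147985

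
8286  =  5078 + 3208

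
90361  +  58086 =148447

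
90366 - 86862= 3504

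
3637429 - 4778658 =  - 1141229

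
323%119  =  85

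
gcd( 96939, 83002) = 1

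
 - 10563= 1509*(  -  7 )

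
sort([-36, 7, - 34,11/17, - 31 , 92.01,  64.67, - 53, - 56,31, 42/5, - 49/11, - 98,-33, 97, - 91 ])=[ - 98 , - 91, - 56, - 53,  -  36, - 34,- 33, -31, - 49/11,  11/17,7, 42/5, 31,64.67,92.01,  97 ]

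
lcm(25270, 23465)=328510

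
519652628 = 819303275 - 299650647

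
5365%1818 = 1729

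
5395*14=75530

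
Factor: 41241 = 3^1 *59^1*233^1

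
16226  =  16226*1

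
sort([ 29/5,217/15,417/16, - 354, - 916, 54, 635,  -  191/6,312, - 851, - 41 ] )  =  [-916, - 851, - 354, - 41,-191/6 , 29/5,217/15,417/16,  54 , 312, 635]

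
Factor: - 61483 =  - 61483^1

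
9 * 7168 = 64512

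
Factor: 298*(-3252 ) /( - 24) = 149^1*271^1 = 40379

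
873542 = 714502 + 159040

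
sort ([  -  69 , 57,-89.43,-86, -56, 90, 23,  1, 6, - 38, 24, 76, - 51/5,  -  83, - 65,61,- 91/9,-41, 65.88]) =[ - 89.43, - 86,-83,-69, - 65, - 56,-41, - 38,-51/5, - 91/9, 1 , 6,23, 24, 57,  61, 65.88,76, 90]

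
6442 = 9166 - 2724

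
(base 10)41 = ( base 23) 1I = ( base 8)51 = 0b101001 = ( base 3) 1112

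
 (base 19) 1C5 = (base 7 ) 1506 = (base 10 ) 594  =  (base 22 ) 150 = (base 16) 252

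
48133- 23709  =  24424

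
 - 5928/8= - 741 =- 741.00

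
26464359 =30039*881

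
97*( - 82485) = - 8001045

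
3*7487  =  22461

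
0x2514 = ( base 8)22424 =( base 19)175b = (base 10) 9492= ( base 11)714A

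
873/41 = 873/41 = 21.29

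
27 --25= 52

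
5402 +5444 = 10846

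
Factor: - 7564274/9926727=  -  2^1*3^( - 1) * 31^ ( - 1)*47^1*80471^1*106739^( - 1 )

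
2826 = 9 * 314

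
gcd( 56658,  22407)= 21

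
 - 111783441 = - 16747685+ -95035756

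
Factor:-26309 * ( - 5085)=133781265=3^2 * 5^1*113^1*26309^1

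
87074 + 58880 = 145954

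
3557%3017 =540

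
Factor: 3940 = 2^2*5^1*197^1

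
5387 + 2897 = 8284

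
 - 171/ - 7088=171/7088= 0.02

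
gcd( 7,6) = 1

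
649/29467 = 649/29467 = 0.02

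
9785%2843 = 1256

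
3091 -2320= 771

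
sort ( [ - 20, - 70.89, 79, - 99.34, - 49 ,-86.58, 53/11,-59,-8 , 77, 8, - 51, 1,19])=[ - 99.34,-86.58, - 70.89, - 59,  -  51, - 49, - 20, - 8,  1, 53/11, 8,19, 77, 79]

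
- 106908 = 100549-207457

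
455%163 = 129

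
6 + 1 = 7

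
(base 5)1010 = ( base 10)130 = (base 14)94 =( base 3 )11211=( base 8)202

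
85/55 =17/11 = 1.55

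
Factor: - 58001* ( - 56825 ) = 3295906825 = 5^2* 31^1 * 1871^1*2273^1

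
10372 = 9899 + 473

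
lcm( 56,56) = 56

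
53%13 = 1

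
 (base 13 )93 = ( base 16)78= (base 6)320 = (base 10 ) 120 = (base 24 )50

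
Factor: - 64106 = - 2^1*7^1*19^1 * 241^1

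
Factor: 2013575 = 5^2 *239^1*337^1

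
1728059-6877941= - 5149882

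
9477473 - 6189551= 3287922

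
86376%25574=9654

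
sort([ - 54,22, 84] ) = [ - 54,22,84]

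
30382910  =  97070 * 313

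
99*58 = 5742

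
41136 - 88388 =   -  47252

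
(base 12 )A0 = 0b1111000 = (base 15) 80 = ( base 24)50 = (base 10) 120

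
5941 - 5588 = 353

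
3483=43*81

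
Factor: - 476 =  - 2^2*7^1*17^1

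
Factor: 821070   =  2^1 * 3^3 * 5^1*3041^1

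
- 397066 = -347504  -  49562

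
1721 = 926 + 795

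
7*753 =5271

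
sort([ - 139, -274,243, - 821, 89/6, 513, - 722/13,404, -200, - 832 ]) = [ - 832, - 821, -274,  -  200,-139, - 722/13 , 89/6,243,404 , 513 ]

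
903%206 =79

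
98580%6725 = 4430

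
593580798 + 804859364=1398440162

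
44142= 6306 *7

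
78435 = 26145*3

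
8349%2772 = 33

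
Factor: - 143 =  - 11^1*13^1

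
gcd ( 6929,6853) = 1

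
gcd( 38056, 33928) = 8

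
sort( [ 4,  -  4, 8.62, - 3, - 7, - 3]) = [  -  7, - 4, - 3, - 3,4, 8.62]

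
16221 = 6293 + 9928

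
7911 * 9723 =76918653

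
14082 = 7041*2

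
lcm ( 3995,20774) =103870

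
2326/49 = 2326/49 = 47.47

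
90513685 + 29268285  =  119781970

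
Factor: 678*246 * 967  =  2^2*3^2*41^1 * 113^1*967^1 = 161283996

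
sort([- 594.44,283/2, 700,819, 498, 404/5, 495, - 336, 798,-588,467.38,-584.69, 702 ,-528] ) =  [-594.44, - 588,-584.69, -528, - 336, 404/5, 283/2, 467.38,  495, 498, 700, 702 , 798, 819 ] 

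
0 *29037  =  0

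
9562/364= 683/26 = 26.27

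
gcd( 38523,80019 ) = 3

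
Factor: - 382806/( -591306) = 3^3*17^1*709^( - 1) = 459/709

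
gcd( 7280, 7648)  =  16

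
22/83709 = 22/83709 = 0.00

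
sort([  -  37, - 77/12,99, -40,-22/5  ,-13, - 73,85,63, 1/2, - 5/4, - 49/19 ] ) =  [ - 73,- 40,-37, - 13, - 77/12,-22/5, - 49/19,-5/4, 1/2,63,85,99]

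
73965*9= 665685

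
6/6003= 2/2001  =  0.00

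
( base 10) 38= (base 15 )28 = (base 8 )46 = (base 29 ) 19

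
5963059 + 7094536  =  13057595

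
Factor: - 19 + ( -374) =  - 3^1 * 131^1 =- 393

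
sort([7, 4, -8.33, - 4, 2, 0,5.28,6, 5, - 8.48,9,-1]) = [ - 8.48, - 8.33, - 4 ,- 1, 0,2,4,5, 5.28,6,7,9]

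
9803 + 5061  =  14864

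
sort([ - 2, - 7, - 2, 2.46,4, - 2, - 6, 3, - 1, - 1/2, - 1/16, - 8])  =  [ - 8 ,-7, - 6, - 2 ,-2, - 2 ,  -  1, - 1/2,-1/16 , 2.46, 3  ,  4 ]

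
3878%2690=1188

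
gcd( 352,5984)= 352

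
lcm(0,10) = 0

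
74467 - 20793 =53674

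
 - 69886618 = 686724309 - 756610927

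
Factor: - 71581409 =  - 71581409^1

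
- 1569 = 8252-9821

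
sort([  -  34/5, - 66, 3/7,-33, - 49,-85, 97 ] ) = [  -  85,  -  66, - 49, - 33, - 34/5, 3/7,97 ] 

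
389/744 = 389/744  =  0.52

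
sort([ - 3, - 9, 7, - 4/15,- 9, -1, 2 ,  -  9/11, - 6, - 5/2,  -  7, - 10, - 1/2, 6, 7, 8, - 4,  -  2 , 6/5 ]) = [ - 10,- 9,- 9,-7, -6,- 4,  -  3,  -  5/2,-2, - 1, - 9/11,  -  1/2,-4/15, 6/5, 2, 6,7,7,8]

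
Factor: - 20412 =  - 2^2*3^6*7^1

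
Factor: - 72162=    - 2^1*3^2 * 19^1 * 211^1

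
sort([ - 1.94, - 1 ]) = [  -  1.94, - 1] 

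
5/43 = 5/43 = 0.12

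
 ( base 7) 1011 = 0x15f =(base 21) GF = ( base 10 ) 351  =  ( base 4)11133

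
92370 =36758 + 55612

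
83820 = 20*4191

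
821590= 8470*97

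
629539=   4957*127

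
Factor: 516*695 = 358620=2^2*3^1*5^1 * 43^1 *139^1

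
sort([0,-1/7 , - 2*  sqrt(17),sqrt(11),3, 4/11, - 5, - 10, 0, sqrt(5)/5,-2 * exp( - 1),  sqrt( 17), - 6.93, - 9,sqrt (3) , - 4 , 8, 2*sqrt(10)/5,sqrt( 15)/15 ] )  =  [ - 10, - 9,-2* sqrt(17), - 6.93, - 5 , - 4, - 2*exp( - 1), - 1/7, 0, 0,sqrt( 15)/15, 4/11, sqrt(5 )/5, 2*sqrt( 10)/5,sqrt(3),3, sqrt(11 ), sqrt(17), 8 ]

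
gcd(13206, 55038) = 6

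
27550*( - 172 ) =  - 4738600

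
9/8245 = 9/8245 = 0.00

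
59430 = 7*8490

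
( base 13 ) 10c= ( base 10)181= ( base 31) 5q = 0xb5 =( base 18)A1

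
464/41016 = 58/5127= 0.01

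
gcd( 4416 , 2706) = 6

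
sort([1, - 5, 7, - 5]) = [ - 5, - 5, 1,  7 ]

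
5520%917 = 18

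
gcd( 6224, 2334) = 778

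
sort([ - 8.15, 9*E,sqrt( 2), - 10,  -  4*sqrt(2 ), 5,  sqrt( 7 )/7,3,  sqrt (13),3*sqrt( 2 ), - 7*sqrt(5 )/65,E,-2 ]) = [-10, - 8.15,-4*sqrt (2), - 2, - 7*sqrt ( 5 ) /65, sqrt ( 7 )/7  ,  sqrt( 2 ),E,3,  sqrt (13 ), 3*sqrt(2 ),5,9*E]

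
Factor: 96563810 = 2^1*5^1*7^2 * 43^1*4583^1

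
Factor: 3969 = 3^4*7^2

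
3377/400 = 8 +177/400 = 8.44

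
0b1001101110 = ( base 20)1b2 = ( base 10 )622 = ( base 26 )NO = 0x26E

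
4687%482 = 349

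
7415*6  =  44490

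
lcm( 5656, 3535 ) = 28280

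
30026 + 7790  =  37816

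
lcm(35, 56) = 280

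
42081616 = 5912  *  7118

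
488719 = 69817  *7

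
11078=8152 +2926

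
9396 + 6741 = 16137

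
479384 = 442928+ 36456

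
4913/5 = 982+3/5 = 982.60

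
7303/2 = 3651 + 1/2 =3651.50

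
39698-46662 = -6964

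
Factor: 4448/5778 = 2224/2889 = 2^4*3^( - 3)*107^( - 1)* 139^1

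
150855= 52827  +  98028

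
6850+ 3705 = 10555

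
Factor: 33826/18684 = 2^( - 1)*3^( - 3 )*13^1 * 173^(-1)*1301^1 = 16913/9342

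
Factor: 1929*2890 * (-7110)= - 39636899100 =-  2^2*3^3*5^2*17^2*79^1* 643^1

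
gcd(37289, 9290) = 1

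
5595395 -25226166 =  - 19630771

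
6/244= 3/122 = 0.02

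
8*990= 7920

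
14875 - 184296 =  - 169421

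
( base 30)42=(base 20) 62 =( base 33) 3N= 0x7a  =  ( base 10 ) 122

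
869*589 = 511841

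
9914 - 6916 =2998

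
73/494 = 73/494= 0.15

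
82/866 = 41/433 = 0.09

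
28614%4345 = 2544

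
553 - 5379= - 4826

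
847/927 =847/927= 0.91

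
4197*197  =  826809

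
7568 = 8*946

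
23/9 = 2 + 5/9 = 2.56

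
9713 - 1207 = 8506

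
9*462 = 4158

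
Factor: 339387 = 3^1 * 29^1*47^1* 83^1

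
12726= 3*4242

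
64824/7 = 64824/7  =  9260.57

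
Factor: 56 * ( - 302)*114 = - 2^5 * 3^1*7^1*19^1*151^1= - 1927968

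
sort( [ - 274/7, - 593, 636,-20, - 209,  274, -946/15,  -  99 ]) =[ - 593,- 209,-99,-946/15, - 274/7, - 20 , 274, 636] 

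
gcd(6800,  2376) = 8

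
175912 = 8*21989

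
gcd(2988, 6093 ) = 9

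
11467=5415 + 6052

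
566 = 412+154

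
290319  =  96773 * 3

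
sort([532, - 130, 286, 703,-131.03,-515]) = [ - 515, - 131.03, - 130,286, 532, 703]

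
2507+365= 2872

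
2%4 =2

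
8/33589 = 8/33589=0.00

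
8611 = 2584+6027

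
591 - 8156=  - 7565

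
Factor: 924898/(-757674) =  - 3^( - 5) *13^1*1559^( - 1)*35573^1 = -462449/378837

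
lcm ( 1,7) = 7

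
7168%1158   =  220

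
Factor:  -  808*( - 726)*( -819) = -2^4*3^3*7^1*11^2*13^1*101^1=-480431952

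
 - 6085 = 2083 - 8168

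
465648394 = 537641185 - 71992791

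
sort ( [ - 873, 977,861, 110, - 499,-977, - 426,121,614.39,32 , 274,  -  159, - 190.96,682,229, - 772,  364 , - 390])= [-977,- 873, - 772, - 499, - 426 ,- 390, - 190.96, - 159,32, 110,121,229,274,364,614.39,682,861, 977]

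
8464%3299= 1866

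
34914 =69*506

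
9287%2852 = 731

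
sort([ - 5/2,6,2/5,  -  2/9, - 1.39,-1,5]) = [  -  5/2,-1.39, - 1 , - 2/9,2/5,5, 6 ] 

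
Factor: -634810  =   - 2^1* 5^1 * 11^1*29^1*199^1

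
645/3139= 15/73 = 0.21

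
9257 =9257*1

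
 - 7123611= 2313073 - 9436684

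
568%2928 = 568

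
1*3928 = 3928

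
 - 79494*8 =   -  635952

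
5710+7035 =12745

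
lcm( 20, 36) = 180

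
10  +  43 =53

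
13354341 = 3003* 4447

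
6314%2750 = 814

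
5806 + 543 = 6349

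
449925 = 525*857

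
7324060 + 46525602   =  53849662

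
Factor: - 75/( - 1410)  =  2^(-1)*5^1 *47^( - 1) = 5/94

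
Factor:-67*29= - 29^1*67^1=- 1943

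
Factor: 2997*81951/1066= 245607147/1066=2^ ( - 1)*3^5* 13^( - 1)* 37^1*41^ ( - 1)*59^1 * 463^1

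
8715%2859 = 138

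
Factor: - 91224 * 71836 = -6553167264 =-2^5*3^2*7^1*181^1*17959^1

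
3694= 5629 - 1935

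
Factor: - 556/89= - 2^2*89^( - 1)*139^1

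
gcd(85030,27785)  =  5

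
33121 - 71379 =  - 38258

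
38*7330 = 278540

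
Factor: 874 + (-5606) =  - 2^2*7^1*13^2 = -4732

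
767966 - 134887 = 633079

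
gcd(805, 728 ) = 7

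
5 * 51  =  255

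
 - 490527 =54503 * (- 9 )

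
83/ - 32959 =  - 1 + 32876/32959=-0.00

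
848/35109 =848/35109  =  0.02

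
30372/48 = 632 + 3/4= 632.75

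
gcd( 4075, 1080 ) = 5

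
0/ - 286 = 0/1= -0.00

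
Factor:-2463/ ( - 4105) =3/5 = 3^1*5^(-1)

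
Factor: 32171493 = 3^1*2543^1  *  4217^1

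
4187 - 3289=898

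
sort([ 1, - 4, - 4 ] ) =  [-4,-4,1]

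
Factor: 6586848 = 2^5*3^2*22871^1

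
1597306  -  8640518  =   - 7043212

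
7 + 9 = 16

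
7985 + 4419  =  12404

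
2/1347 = 2/1347 = 0.00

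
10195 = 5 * 2039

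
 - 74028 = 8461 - 82489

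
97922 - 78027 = 19895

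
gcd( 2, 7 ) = 1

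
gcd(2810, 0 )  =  2810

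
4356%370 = 286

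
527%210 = 107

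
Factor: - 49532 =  - 2^2 *7^1*29^1* 61^1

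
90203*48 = 4329744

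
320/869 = 320/869= 0.37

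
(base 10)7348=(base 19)116e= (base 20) I78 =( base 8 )16264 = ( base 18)14C4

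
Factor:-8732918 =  - 2^1*41^1 * 281^1*379^1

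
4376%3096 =1280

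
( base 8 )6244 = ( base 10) 3236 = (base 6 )22552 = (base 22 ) 6F2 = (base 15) e5b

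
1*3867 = 3867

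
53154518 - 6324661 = 46829857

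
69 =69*1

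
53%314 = 53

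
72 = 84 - 12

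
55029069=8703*6323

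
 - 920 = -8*115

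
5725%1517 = 1174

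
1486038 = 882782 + 603256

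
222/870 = 37/145 = 0.26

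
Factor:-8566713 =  - 3^2*571^1*1667^1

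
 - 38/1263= - 1 +1225/1263 = - 0.03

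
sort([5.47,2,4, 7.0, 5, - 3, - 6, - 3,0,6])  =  [ - 6,-3, - 3,0, 2,4, 5 , 5.47,6,  7.0]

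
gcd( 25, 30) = 5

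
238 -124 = 114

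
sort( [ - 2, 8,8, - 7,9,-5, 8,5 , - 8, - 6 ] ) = [ - 8, - 7, - 6, - 5, - 2,5,8 , 8,8,9 ] 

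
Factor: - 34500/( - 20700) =5/3 = 3^(-1)*5^1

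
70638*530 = 37438140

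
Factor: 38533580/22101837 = 2^2*3^(-1 )*5^1*83^1*139^1*167^1*311^(-1)*23689^ ( - 1 ) 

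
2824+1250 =4074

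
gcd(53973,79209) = 9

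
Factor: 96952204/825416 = 2^( - 1)*71^1*337^1*1013^1*103177^ ( - 1)  =  24238051/206354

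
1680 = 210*8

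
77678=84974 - 7296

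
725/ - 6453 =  - 1 + 5728/6453 = -  0.11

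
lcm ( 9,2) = 18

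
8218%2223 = 1549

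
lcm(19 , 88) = 1672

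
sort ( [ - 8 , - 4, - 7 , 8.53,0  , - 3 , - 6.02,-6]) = [-8, - 7,-6.02,-6 , - 4, - 3,0, 8.53]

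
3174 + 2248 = 5422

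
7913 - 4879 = 3034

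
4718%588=14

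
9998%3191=425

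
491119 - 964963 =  - 473844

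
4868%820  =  768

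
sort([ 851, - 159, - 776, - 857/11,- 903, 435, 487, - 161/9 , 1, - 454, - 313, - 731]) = [-903, -776,  -  731, - 454, - 313, -159, - 857/11, - 161/9  ,  1,  435, 487,851]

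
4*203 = 812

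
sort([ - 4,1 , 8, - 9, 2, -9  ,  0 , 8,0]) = [ - 9, - 9, - 4,0, 0,1, 2,8,8 ]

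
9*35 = 315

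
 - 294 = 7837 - 8131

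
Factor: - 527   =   - 17^1*31^1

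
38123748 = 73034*522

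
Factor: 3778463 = 13^1*23^1*12637^1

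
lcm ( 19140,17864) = 267960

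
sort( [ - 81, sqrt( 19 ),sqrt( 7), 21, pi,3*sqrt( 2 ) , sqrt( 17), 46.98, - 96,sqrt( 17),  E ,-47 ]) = [  -  96,- 81, - 47 , sqrt(7), E,pi,sqrt (17),sqrt( 17 ),3 * sqrt( 2), sqrt(19) , 21, 46.98 ] 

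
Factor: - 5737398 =  -  2^1*3^1*17^1*56249^1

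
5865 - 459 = 5406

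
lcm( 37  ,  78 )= 2886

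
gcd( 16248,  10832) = 5416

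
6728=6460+268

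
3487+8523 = 12010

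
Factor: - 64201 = - 19^1 * 31^1*109^1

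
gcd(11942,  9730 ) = 14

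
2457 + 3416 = 5873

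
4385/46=4385/46= 95.33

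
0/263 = 0  =  0.00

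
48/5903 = 48/5903 = 0.01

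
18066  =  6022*3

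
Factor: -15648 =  - 2^5 * 3^1*163^1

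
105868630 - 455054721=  - 349186091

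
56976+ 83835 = 140811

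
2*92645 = 185290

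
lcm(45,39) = 585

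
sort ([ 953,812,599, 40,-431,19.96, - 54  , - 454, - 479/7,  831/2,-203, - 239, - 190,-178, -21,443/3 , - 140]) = [ - 454, - 431 , -239, - 203,-190,-178,-140, - 479/7 ,-54, - 21, 19.96, 40,443/3,831/2, 599,812,  953]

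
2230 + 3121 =5351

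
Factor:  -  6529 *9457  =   - 7^2*193^1* 6529^1 = - 61744753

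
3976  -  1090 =2886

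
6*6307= 37842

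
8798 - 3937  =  4861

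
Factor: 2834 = 2^1*13^1  *109^1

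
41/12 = 3 + 5/12 = 3.42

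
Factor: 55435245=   3^1*5^1*3695683^1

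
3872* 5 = 19360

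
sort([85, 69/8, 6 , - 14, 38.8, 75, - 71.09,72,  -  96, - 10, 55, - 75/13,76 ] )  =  [  -  96, - 71.09, - 14, - 10, - 75/13,  6, 69/8 , 38.8,55,72, 75, 76,85 ]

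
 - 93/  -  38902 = 93/38902= 0.00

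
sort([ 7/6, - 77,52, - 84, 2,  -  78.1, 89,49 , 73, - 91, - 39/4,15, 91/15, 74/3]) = [ - 91, - 84 , - 78.1, - 77, - 39/4, 7/6, 2, 91/15, 15, 74/3, 49,  52, 73,89]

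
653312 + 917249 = 1570561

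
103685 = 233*445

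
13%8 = 5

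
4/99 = 4/99 = 0.04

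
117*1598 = 186966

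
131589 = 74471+57118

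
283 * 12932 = 3659756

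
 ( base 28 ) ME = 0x276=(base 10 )630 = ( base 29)ll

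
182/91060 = 91/45530=   0.00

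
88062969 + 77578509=165641478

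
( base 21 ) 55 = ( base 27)42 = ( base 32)3e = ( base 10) 110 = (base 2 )1101110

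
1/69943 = 1/69943 = 0.00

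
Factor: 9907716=2^2*3^1*7^1*13^1 * 43^1*211^1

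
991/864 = 991/864 = 1.15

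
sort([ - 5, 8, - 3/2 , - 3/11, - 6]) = [ - 6, - 5, - 3/2  , - 3/11, 8]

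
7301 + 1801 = 9102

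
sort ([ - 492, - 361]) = [ - 492, - 361 ]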